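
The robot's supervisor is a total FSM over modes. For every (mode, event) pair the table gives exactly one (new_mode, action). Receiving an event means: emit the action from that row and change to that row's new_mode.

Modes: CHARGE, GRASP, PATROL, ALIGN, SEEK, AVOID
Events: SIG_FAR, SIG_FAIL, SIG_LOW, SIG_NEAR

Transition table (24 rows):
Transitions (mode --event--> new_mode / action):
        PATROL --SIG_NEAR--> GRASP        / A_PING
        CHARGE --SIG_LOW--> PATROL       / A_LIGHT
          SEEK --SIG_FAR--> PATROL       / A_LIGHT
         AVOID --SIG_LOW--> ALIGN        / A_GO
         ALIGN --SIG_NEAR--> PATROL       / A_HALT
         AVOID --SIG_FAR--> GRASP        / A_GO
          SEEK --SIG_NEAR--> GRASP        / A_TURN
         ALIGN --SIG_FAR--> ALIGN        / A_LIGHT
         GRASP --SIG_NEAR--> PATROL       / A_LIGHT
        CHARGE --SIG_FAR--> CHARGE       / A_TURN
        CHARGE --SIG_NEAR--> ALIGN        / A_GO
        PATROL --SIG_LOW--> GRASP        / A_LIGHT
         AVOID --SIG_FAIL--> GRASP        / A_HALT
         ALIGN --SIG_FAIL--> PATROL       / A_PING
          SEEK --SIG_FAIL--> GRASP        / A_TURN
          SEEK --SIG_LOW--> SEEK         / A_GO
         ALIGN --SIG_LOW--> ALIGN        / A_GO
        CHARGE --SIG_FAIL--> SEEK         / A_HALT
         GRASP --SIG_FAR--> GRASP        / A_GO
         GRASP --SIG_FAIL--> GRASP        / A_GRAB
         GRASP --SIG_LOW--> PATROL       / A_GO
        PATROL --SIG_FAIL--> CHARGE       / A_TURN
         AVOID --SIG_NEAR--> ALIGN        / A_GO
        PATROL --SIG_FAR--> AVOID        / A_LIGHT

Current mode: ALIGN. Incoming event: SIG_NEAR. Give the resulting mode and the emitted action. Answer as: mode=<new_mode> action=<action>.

current mode = ALIGN; filter table to that mode:
  (ALIGN, SIG_NEAR) → (PATROL, A_HALT)  ← event matches
  (ALIGN, SIG_FAR) → (ALIGN, A_LIGHT)
  (ALIGN, SIG_FAIL) → (PATROL, A_PING)
  (ALIGN, SIG_LOW) → (ALIGN, A_GO)
event = SIG_NEAR selects (PATROL, A_HALT)

mode=PATROL action=A_HALT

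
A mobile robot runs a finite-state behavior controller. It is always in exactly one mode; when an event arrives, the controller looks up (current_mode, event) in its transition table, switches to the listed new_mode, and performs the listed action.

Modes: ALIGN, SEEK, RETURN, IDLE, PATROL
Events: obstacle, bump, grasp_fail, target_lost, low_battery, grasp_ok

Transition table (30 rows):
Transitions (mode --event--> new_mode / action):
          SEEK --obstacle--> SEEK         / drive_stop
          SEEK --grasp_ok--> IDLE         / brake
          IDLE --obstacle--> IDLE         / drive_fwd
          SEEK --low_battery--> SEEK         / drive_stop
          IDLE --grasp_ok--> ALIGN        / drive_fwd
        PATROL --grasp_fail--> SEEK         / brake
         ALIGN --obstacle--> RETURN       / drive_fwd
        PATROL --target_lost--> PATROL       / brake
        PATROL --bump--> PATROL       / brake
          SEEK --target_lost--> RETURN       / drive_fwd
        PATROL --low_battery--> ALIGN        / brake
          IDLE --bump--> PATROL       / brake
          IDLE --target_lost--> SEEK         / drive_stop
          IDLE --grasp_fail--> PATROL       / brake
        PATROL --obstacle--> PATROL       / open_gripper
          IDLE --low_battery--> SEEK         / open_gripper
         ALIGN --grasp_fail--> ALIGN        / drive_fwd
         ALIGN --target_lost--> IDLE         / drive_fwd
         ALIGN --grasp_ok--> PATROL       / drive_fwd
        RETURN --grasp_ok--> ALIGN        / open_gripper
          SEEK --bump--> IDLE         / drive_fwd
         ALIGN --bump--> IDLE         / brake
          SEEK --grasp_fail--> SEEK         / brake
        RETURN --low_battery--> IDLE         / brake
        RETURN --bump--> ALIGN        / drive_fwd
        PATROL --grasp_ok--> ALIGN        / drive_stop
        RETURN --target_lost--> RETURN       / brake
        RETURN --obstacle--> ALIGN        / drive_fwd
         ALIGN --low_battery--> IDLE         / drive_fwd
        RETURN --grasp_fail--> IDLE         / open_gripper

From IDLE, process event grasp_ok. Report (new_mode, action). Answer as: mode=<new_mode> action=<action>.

mode=ALIGN action=drive_fwd

current mode = IDLE; filter table to that mode:
  (IDLE, obstacle) → (IDLE, drive_fwd)
  (IDLE, grasp_ok) → (ALIGN, drive_fwd)  ← event matches
  (IDLE, bump) → (PATROL, brake)
  (IDLE, target_lost) → (SEEK, drive_stop)
  (IDLE, grasp_fail) → (PATROL, brake)
  (IDLE, low_battery) → (SEEK, open_gripper)
event = grasp_ok selects (ALIGN, drive_fwd)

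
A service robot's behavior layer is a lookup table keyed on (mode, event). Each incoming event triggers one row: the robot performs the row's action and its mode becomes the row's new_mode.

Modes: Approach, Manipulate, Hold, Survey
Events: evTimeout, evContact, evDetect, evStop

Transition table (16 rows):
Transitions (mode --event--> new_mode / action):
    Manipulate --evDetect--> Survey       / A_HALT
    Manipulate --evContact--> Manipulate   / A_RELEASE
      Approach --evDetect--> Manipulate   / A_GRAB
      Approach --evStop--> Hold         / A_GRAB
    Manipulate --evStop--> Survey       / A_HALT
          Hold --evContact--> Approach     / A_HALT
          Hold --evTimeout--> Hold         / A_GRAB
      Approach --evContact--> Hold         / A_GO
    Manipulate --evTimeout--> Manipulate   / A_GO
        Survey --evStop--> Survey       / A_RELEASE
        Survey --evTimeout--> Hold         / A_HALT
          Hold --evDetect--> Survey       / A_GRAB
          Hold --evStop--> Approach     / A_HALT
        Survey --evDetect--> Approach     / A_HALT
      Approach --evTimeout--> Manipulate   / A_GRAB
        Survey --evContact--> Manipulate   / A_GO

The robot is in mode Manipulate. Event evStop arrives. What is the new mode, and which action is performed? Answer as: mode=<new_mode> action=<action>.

current mode = Manipulate; filter table to that mode:
  (Manipulate, evDetect) → (Survey, A_HALT)
  (Manipulate, evContact) → (Manipulate, A_RELEASE)
  (Manipulate, evStop) → (Survey, A_HALT)  ← event matches
  (Manipulate, evTimeout) → (Manipulate, A_GO)
event = evStop selects (Survey, A_HALT)

mode=Survey action=A_HALT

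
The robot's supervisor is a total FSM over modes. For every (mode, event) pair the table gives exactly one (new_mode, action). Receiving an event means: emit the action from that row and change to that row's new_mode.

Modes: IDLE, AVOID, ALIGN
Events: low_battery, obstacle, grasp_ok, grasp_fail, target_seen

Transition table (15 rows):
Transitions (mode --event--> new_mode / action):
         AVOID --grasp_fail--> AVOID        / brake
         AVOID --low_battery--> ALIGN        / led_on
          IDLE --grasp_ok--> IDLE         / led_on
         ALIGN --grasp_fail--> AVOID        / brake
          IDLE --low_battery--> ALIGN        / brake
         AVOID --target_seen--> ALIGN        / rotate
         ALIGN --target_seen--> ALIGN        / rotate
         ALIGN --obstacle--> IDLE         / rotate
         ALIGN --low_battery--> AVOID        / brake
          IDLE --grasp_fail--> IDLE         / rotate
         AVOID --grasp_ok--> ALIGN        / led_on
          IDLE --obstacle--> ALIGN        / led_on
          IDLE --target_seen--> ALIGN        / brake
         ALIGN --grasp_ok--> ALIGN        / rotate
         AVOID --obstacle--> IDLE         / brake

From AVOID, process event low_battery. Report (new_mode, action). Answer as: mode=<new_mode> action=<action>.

current mode = AVOID; filter table to that mode:
  (AVOID, grasp_fail) → (AVOID, brake)
  (AVOID, low_battery) → (ALIGN, led_on)  ← event matches
  (AVOID, target_seen) → (ALIGN, rotate)
  (AVOID, grasp_ok) → (ALIGN, led_on)
  (AVOID, obstacle) → (IDLE, brake)
event = low_battery selects (ALIGN, led_on)

mode=ALIGN action=led_on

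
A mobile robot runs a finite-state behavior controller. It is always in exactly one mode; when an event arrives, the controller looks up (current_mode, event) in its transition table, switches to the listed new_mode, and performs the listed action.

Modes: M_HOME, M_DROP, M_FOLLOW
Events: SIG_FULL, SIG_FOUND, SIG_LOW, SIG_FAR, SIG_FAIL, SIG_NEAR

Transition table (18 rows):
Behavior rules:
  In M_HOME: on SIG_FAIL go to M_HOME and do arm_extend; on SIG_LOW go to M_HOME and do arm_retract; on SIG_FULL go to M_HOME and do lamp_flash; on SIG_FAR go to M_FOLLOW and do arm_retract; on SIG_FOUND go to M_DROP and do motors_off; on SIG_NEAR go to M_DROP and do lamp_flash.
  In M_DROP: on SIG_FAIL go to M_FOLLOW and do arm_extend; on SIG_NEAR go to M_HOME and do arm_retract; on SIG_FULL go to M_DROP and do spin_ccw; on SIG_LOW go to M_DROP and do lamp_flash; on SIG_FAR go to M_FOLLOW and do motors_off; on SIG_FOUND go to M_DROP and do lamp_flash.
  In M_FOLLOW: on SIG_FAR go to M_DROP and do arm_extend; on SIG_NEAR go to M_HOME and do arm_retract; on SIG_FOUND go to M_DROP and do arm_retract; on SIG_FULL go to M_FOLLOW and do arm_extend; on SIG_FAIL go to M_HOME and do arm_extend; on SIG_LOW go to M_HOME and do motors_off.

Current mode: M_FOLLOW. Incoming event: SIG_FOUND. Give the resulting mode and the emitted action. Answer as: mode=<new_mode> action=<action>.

mode=M_DROP action=arm_retract

current mode = M_FOLLOW; filter table to that mode:
  (M_FOLLOW, SIG_FAR) → (M_DROP, arm_extend)
  (M_FOLLOW, SIG_NEAR) → (M_HOME, arm_retract)
  (M_FOLLOW, SIG_FOUND) → (M_DROP, arm_retract)  ← event matches
  (M_FOLLOW, SIG_FULL) → (M_FOLLOW, arm_extend)
  (M_FOLLOW, SIG_FAIL) → (M_HOME, arm_extend)
  (M_FOLLOW, SIG_LOW) → (M_HOME, motors_off)
event = SIG_FOUND selects (M_DROP, arm_retract)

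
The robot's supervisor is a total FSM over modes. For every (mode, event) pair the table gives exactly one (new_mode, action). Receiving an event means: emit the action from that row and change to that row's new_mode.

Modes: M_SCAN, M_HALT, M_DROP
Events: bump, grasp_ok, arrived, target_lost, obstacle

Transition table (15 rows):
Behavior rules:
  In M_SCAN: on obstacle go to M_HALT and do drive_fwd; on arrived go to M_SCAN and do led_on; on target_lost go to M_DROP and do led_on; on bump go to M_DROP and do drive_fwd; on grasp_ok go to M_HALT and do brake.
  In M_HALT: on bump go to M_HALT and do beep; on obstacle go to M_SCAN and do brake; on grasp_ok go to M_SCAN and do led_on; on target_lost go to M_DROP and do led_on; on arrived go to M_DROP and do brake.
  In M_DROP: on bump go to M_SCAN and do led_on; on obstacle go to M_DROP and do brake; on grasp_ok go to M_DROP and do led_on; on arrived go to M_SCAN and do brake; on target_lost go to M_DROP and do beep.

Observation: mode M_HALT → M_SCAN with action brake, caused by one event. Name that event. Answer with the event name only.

try bump: (M_HALT, bump) → (M_HALT, beep)
try grasp_ok: (M_HALT, grasp_ok) → (M_SCAN, led_on)
try arrived: (M_HALT, arrived) → (M_DROP, brake)
try target_lost: (M_HALT, target_lost) → (M_DROP, led_on)
try obstacle: (M_HALT, obstacle) → (M_SCAN, brake)  ← matches

obstacle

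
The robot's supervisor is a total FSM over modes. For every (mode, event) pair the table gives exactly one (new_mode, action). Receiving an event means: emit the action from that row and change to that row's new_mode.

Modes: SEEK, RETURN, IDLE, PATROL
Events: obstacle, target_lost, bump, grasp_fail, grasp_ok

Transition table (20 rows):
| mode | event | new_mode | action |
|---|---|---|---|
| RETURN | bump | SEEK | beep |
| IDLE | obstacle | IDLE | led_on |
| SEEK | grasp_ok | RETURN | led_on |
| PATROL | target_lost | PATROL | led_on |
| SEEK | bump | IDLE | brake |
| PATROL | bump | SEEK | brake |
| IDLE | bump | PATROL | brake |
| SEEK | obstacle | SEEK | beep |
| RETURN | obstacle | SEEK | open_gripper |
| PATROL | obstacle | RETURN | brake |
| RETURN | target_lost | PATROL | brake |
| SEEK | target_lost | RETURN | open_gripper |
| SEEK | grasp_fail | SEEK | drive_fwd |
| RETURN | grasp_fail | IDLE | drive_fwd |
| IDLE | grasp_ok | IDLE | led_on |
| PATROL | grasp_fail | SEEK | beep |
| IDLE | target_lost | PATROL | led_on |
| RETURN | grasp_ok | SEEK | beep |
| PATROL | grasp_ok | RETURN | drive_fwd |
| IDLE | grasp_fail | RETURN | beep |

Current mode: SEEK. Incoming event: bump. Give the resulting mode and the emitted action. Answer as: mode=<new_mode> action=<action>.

mode=IDLE action=brake

current mode = SEEK; filter table to that mode:
  (SEEK, grasp_ok) → (RETURN, led_on)
  (SEEK, bump) → (IDLE, brake)  ← event matches
  (SEEK, obstacle) → (SEEK, beep)
  (SEEK, target_lost) → (RETURN, open_gripper)
  (SEEK, grasp_fail) → (SEEK, drive_fwd)
event = bump selects (IDLE, brake)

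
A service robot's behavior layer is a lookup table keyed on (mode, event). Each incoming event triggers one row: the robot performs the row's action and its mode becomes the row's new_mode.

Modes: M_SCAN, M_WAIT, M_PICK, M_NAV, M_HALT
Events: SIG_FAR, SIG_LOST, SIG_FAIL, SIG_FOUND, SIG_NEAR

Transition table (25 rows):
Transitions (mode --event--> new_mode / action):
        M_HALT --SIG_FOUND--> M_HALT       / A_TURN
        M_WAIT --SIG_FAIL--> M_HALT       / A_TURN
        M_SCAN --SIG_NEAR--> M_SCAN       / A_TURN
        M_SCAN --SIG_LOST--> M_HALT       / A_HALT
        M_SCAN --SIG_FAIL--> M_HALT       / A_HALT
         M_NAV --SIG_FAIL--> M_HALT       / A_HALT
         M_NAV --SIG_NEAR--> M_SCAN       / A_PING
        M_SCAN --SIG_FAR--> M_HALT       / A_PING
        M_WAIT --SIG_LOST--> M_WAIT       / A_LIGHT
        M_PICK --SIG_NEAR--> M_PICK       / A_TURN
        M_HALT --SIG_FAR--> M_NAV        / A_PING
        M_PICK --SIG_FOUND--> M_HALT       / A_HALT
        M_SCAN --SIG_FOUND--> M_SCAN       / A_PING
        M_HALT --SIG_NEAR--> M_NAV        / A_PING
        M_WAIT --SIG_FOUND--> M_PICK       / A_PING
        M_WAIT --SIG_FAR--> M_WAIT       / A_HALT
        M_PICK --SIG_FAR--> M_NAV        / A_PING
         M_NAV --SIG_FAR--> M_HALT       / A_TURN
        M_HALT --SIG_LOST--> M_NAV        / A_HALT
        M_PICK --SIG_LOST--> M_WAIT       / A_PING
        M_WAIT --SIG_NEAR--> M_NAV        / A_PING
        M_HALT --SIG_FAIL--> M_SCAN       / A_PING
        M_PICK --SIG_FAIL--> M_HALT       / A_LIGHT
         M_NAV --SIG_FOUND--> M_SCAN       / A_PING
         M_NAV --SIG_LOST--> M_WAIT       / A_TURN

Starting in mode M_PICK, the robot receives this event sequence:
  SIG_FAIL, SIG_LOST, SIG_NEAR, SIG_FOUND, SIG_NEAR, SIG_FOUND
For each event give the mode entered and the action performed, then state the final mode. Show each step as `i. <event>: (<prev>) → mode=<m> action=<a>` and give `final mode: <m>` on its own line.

final mode: M_SCAN

1. SIG_FAIL: (M_PICK) → mode=M_HALT action=A_LIGHT
2. SIG_LOST: (M_HALT) → mode=M_NAV action=A_HALT
3. SIG_NEAR: (M_NAV) → mode=M_SCAN action=A_PING
4. SIG_FOUND: (M_SCAN) → mode=M_SCAN action=A_PING
5. SIG_NEAR: (M_SCAN) → mode=M_SCAN action=A_TURN
6. SIG_FOUND: (M_SCAN) → mode=M_SCAN action=A_PING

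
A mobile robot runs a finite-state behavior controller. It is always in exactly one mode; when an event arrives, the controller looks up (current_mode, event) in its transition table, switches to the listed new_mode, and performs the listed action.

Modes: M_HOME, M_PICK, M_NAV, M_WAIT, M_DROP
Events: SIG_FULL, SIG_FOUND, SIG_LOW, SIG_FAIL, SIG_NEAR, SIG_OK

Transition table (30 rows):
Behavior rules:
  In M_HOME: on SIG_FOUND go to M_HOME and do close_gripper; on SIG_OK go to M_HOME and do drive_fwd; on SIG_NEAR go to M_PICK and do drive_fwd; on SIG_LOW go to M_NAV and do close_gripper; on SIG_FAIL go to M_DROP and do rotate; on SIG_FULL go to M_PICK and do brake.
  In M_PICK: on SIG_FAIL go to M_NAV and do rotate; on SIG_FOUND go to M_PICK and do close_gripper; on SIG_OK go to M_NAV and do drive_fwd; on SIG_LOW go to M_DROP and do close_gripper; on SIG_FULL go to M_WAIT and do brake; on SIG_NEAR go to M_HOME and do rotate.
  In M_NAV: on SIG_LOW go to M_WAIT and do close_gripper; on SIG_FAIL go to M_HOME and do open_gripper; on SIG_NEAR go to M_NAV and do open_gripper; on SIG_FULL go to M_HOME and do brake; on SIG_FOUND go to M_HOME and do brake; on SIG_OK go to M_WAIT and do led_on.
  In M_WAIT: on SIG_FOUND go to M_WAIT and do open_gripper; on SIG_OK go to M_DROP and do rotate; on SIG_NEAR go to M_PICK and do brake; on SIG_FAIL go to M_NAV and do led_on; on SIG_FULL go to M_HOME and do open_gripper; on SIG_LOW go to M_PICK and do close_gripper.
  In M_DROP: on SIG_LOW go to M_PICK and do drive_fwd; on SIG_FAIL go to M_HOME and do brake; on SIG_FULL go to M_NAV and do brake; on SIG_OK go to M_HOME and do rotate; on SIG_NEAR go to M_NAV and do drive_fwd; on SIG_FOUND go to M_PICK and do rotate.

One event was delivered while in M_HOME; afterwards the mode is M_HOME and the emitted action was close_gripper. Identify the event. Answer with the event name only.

SIG_FOUND

try SIG_FULL: (M_HOME, SIG_FULL) → (M_PICK, brake)
try SIG_FOUND: (M_HOME, SIG_FOUND) → (M_HOME, close_gripper)  ← matches
try SIG_LOW: (M_HOME, SIG_LOW) → (M_NAV, close_gripper)
try SIG_FAIL: (M_HOME, SIG_FAIL) → (M_DROP, rotate)
try SIG_NEAR: (M_HOME, SIG_NEAR) → (M_PICK, drive_fwd)
try SIG_OK: (M_HOME, SIG_OK) → (M_HOME, drive_fwd)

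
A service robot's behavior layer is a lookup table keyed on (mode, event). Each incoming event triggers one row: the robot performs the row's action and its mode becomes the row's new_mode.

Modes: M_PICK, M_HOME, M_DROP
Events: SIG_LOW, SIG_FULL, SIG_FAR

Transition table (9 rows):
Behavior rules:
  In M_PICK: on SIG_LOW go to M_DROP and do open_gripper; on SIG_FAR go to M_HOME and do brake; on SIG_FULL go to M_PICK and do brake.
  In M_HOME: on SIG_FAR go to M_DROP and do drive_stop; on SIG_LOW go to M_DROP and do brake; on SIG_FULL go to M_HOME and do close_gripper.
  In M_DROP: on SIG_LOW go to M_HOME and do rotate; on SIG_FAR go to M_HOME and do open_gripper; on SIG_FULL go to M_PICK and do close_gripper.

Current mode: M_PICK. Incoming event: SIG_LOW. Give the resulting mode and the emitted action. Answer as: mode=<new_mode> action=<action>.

current mode = M_PICK; filter table to that mode:
  (M_PICK, SIG_LOW) → (M_DROP, open_gripper)  ← event matches
  (M_PICK, SIG_FAR) → (M_HOME, brake)
  (M_PICK, SIG_FULL) → (M_PICK, brake)
event = SIG_LOW selects (M_DROP, open_gripper)

mode=M_DROP action=open_gripper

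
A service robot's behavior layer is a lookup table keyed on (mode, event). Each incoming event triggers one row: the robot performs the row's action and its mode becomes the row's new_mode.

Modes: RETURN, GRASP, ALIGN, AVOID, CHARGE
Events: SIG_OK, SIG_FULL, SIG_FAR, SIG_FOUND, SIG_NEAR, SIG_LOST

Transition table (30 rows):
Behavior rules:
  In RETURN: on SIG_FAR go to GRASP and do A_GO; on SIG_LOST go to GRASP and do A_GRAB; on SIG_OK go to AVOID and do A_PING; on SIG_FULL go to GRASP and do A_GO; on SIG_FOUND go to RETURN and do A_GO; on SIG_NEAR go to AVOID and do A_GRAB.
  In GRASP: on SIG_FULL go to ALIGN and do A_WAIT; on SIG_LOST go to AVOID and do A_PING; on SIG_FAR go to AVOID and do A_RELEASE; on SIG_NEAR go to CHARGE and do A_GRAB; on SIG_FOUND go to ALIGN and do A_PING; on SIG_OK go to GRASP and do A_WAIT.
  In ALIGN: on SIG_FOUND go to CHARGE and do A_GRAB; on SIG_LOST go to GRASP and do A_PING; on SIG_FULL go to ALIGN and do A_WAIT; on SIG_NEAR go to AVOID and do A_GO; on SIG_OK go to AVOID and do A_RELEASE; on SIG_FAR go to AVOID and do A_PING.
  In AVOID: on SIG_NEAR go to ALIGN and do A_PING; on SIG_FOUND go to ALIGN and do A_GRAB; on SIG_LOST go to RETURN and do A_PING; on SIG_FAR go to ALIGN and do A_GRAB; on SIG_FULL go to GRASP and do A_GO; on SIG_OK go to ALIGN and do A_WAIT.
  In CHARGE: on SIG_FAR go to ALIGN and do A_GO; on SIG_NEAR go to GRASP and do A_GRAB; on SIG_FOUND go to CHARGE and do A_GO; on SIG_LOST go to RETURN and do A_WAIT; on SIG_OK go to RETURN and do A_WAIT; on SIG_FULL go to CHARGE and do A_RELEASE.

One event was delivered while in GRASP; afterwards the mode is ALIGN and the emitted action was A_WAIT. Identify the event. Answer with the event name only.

try SIG_OK: (GRASP, SIG_OK) → (GRASP, A_WAIT)
try SIG_FULL: (GRASP, SIG_FULL) → (ALIGN, A_WAIT)  ← matches
try SIG_FAR: (GRASP, SIG_FAR) → (AVOID, A_RELEASE)
try SIG_FOUND: (GRASP, SIG_FOUND) → (ALIGN, A_PING)
try SIG_NEAR: (GRASP, SIG_NEAR) → (CHARGE, A_GRAB)
try SIG_LOST: (GRASP, SIG_LOST) → (AVOID, A_PING)

SIG_FULL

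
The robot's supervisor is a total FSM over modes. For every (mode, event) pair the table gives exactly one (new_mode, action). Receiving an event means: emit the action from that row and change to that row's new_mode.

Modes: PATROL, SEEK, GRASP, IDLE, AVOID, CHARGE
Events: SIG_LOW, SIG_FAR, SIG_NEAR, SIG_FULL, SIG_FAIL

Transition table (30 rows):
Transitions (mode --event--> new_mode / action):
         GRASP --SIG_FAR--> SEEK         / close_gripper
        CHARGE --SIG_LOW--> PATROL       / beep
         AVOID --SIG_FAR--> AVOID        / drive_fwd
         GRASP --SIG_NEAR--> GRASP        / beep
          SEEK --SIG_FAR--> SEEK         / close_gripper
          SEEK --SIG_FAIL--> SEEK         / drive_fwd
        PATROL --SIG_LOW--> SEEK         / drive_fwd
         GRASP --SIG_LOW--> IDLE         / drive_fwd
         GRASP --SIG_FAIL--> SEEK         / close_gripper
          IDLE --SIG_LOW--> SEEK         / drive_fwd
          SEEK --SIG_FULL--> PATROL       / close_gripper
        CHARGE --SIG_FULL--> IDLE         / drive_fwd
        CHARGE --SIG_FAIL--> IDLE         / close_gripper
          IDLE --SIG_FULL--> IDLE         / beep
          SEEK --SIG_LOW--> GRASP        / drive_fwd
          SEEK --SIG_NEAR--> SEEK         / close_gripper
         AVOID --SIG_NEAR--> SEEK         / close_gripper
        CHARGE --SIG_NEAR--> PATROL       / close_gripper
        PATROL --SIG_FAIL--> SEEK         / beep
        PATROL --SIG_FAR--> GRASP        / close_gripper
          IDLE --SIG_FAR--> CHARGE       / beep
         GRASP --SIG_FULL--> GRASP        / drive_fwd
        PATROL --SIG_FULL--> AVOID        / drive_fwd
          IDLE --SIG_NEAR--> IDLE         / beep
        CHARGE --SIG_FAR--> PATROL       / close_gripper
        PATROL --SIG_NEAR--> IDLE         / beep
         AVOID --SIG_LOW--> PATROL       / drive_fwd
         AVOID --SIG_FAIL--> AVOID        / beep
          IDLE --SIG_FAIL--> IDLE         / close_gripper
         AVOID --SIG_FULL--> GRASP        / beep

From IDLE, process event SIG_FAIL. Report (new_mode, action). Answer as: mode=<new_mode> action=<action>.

mode=IDLE action=close_gripper

current mode = IDLE; filter table to that mode:
  (IDLE, SIG_LOW) → (SEEK, drive_fwd)
  (IDLE, SIG_FULL) → (IDLE, beep)
  (IDLE, SIG_FAR) → (CHARGE, beep)
  (IDLE, SIG_NEAR) → (IDLE, beep)
  (IDLE, SIG_FAIL) → (IDLE, close_gripper)  ← event matches
event = SIG_FAIL selects (IDLE, close_gripper)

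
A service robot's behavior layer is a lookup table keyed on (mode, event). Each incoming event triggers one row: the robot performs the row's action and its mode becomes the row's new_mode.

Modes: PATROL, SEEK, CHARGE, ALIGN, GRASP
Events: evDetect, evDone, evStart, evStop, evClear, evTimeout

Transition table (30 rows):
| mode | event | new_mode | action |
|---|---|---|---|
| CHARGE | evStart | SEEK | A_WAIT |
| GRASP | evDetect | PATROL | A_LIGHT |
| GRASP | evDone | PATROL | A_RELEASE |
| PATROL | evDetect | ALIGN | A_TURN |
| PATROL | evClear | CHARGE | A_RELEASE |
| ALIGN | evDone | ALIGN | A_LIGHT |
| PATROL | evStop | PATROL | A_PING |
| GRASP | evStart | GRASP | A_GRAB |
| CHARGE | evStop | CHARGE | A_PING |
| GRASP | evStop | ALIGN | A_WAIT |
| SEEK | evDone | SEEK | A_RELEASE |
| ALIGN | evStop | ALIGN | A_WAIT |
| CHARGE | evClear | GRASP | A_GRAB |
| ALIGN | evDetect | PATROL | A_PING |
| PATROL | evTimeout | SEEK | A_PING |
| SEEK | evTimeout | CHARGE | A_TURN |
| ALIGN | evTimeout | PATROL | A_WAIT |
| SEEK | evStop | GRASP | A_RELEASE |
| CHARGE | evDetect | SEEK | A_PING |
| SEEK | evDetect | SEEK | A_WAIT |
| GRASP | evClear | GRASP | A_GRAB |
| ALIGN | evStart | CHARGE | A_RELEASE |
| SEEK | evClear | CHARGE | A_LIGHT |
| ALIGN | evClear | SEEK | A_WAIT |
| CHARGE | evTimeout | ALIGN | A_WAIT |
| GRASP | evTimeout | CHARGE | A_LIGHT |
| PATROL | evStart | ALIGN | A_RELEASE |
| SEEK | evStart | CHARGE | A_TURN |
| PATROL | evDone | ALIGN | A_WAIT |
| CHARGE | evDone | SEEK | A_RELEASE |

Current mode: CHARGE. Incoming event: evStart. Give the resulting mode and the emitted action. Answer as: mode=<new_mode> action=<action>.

current mode = CHARGE; filter table to that mode:
  (CHARGE, evStart) → (SEEK, A_WAIT)  ← event matches
  (CHARGE, evStop) → (CHARGE, A_PING)
  (CHARGE, evClear) → (GRASP, A_GRAB)
  (CHARGE, evDetect) → (SEEK, A_PING)
  (CHARGE, evTimeout) → (ALIGN, A_WAIT)
  (CHARGE, evDone) → (SEEK, A_RELEASE)
event = evStart selects (SEEK, A_WAIT)

mode=SEEK action=A_WAIT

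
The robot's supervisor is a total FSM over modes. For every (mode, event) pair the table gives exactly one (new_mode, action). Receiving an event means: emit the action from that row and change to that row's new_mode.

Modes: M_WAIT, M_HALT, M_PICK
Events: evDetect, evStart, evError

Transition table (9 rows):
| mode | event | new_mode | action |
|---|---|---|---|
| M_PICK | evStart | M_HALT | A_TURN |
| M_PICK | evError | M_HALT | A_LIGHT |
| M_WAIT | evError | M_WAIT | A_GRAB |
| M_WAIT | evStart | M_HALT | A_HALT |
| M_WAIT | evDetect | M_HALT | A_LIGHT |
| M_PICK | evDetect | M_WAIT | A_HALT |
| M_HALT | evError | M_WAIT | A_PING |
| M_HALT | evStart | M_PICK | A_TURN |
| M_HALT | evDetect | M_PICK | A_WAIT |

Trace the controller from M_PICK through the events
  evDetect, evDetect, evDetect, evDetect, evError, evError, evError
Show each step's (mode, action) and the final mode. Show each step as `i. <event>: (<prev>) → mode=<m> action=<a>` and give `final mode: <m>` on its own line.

1. evDetect: (M_PICK) → mode=M_WAIT action=A_HALT
2. evDetect: (M_WAIT) → mode=M_HALT action=A_LIGHT
3. evDetect: (M_HALT) → mode=M_PICK action=A_WAIT
4. evDetect: (M_PICK) → mode=M_WAIT action=A_HALT
5. evError: (M_WAIT) → mode=M_WAIT action=A_GRAB
6. evError: (M_WAIT) → mode=M_WAIT action=A_GRAB
7. evError: (M_WAIT) → mode=M_WAIT action=A_GRAB

final mode: M_WAIT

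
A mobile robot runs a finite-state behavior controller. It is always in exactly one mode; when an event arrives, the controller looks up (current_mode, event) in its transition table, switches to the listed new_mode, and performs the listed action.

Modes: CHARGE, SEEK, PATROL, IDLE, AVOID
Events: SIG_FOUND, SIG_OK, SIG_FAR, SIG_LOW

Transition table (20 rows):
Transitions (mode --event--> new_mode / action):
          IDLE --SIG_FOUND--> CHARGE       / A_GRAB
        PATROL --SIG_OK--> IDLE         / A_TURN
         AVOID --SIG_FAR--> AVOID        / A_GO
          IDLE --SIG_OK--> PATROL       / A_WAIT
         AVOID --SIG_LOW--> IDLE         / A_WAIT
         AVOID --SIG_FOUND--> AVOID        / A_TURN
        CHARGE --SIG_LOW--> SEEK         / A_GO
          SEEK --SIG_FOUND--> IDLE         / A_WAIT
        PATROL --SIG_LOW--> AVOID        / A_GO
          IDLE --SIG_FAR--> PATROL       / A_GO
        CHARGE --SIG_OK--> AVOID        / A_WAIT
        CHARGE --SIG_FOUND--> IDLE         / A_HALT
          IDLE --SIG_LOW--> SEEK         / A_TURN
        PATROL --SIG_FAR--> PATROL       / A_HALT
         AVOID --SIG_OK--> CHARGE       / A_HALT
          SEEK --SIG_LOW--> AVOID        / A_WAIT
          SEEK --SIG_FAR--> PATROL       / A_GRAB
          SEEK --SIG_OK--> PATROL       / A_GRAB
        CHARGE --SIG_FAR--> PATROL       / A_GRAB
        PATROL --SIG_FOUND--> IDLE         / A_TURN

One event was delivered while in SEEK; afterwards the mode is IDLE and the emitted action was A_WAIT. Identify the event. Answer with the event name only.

try SIG_FOUND: (SEEK, SIG_FOUND) → (IDLE, A_WAIT)  ← matches
try SIG_OK: (SEEK, SIG_OK) → (PATROL, A_GRAB)
try SIG_FAR: (SEEK, SIG_FAR) → (PATROL, A_GRAB)
try SIG_LOW: (SEEK, SIG_LOW) → (AVOID, A_WAIT)

SIG_FOUND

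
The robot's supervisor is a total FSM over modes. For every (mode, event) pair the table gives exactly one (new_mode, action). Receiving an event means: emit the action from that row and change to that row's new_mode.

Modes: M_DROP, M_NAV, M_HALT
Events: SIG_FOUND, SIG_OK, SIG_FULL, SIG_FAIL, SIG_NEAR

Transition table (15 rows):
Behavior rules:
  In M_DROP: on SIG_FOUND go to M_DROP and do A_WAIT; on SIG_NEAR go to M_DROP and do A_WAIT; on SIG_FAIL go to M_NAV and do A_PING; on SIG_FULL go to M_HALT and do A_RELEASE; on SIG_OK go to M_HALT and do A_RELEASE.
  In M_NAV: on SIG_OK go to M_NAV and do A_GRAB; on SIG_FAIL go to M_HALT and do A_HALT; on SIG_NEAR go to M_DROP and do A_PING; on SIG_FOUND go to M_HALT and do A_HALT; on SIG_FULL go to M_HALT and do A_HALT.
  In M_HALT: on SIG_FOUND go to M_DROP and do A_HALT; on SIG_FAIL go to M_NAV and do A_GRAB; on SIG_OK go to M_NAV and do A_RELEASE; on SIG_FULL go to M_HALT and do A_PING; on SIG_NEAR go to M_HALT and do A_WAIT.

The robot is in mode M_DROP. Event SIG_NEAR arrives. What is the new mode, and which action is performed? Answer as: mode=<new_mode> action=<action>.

mode=M_DROP action=A_WAIT

current mode = M_DROP; filter table to that mode:
  (M_DROP, SIG_FOUND) → (M_DROP, A_WAIT)
  (M_DROP, SIG_NEAR) → (M_DROP, A_WAIT)  ← event matches
  (M_DROP, SIG_FAIL) → (M_NAV, A_PING)
  (M_DROP, SIG_FULL) → (M_HALT, A_RELEASE)
  (M_DROP, SIG_OK) → (M_HALT, A_RELEASE)
event = SIG_NEAR selects (M_DROP, A_WAIT)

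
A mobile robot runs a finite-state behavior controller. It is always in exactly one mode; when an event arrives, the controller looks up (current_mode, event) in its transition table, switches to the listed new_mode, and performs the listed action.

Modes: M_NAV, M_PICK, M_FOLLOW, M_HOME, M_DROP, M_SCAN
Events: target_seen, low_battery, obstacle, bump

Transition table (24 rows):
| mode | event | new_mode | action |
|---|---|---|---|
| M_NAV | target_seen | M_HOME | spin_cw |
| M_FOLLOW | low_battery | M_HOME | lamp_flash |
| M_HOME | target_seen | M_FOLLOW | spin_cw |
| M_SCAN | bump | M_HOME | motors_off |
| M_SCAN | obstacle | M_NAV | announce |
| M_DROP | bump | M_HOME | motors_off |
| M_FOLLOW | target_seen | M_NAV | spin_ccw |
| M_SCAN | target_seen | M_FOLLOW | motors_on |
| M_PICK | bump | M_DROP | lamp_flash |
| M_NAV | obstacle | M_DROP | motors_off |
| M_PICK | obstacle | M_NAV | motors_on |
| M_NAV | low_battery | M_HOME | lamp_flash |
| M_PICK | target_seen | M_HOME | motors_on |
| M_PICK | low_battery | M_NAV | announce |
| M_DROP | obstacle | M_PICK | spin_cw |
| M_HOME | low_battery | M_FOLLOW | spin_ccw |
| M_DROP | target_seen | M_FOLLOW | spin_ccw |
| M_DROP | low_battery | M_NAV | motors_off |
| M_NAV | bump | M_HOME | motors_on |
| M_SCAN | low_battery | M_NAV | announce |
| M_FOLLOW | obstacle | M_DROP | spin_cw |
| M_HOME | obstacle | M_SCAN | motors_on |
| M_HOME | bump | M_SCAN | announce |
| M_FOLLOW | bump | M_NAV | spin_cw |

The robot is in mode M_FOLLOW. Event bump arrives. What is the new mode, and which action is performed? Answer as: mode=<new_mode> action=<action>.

current mode = M_FOLLOW; filter table to that mode:
  (M_FOLLOW, low_battery) → (M_HOME, lamp_flash)
  (M_FOLLOW, target_seen) → (M_NAV, spin_ccw)
  (M_FOLLOW, obstacle) → (M_DROP, spin_cw)
  (M_FOLLOW, bump) → (M_NAV, spin_cw)  ← event matches
event = bump selects (M_NAV, spin_cw)

mode=M_NAV action=spin_cw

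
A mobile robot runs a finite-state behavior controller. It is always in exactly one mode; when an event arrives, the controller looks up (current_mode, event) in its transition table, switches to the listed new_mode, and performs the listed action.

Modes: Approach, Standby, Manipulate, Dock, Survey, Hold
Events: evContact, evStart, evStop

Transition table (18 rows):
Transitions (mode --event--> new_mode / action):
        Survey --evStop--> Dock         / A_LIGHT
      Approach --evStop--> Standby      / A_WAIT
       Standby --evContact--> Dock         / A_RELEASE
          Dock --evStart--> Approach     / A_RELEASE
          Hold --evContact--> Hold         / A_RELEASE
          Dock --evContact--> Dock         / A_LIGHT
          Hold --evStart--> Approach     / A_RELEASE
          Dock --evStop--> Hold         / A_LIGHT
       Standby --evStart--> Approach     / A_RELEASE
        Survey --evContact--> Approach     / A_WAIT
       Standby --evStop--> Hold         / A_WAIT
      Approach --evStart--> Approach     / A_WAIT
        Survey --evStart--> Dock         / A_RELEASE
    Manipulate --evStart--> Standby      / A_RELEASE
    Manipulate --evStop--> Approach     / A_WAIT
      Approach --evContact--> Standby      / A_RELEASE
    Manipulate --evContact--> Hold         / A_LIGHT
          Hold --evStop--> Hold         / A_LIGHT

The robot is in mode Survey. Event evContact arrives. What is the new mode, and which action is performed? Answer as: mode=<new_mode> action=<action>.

mode=Approach action=A_WAIT

current mode = Survey; filter table to that mode:
  (Survey, evStop) → (Dock, A_LIGHT)
  (Survey, evContact) → (Approach, A_WAIT)  ← event matches
  (Survey, evStart) → (Dock, A_RELEASE)
event = evContact selects (Approach, A_WAIT)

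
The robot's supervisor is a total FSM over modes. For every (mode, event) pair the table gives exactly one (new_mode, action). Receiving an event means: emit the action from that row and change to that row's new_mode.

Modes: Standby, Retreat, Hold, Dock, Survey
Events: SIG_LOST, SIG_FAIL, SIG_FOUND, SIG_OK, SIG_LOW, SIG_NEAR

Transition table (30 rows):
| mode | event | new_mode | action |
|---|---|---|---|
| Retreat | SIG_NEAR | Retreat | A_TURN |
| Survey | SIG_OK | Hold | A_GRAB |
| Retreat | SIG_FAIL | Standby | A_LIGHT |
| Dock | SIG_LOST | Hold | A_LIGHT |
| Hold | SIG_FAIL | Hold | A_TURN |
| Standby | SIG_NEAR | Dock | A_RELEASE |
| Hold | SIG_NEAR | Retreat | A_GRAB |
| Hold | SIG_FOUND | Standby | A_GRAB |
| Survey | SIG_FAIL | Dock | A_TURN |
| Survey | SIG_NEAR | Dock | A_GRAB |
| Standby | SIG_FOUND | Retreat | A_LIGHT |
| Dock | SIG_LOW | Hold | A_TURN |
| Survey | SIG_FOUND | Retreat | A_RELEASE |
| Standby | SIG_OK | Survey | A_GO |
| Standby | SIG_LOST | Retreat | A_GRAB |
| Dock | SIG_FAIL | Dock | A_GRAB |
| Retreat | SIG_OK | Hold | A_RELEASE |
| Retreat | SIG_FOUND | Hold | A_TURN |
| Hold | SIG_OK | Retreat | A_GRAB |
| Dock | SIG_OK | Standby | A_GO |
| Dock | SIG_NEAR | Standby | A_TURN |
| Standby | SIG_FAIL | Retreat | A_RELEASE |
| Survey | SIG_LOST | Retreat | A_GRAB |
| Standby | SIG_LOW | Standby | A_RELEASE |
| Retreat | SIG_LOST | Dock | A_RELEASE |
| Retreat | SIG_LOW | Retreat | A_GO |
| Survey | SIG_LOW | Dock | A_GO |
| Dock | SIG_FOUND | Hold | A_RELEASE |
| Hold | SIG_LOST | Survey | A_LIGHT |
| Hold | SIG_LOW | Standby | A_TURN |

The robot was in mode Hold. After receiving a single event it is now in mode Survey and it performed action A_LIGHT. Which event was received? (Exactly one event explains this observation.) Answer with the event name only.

SIG_LOST

try SIG_LOST: (Hold, SIG_LOST) → (Survey, A_LIGHT)  ← matches
try SIG_FAIL: (Hold, SIG_FAIL) → (Hold, A_TURN)
try SIG_FOUND: (Hold, SIG_FOUND) → (Standby, A_GRAB)
try SIG_OK: (Hold, SIG_OK) → (Retreat, A_GRAB)
try SIG_LOW: (Hold, SIG_LOW) → (Standby, A_TURN)
try SIG_NEAR: (Hold, SIG_NEAR) → (Retreat, A_GRAB)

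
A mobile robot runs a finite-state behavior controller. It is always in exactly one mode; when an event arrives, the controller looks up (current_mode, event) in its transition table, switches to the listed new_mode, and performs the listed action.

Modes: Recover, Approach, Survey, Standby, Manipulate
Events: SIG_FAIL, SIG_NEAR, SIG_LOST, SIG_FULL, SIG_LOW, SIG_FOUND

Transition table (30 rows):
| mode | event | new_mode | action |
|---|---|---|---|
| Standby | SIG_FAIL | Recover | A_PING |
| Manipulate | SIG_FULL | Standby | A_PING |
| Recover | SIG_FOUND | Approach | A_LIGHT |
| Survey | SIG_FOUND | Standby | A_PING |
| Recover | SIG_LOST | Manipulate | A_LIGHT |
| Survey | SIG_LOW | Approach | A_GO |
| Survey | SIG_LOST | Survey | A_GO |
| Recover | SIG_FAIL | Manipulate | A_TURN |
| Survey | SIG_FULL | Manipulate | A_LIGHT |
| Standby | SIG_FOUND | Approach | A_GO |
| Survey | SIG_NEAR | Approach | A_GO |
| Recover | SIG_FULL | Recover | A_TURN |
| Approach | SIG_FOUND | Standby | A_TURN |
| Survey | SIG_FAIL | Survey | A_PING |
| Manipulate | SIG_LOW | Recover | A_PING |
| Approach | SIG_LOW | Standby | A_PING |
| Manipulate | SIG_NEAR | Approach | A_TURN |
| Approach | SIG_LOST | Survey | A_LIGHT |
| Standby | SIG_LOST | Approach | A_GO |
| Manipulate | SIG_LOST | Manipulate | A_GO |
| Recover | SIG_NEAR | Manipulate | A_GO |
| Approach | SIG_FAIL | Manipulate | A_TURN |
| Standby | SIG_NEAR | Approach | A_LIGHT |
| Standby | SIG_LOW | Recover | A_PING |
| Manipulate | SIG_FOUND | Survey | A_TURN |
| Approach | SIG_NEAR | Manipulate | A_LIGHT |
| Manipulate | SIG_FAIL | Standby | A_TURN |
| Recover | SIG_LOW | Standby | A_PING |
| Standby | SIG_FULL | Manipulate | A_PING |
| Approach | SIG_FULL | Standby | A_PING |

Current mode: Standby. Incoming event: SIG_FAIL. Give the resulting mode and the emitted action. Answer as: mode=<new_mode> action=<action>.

current mode = Standby; filter table to that mode:
  (Standby, SIG_FAIL) → (Recover, A_PING)  ← event matches
  (Standby, SIG_FOUND) → (Approach, A_GO)
  (Standby, SIG_LOST) → (Approach, A_GO)
  (Standby, SIG_NEAR) → (Approach, A_LIGHT)
  (Standby, SIG_LOW) → (Recover, A_PING)
  (Standby, SIG_FULL) → (Manipulate, A_PING)
event = SIG_FAIL selects (Recover, A_PING)

mode=Recover action=A_PING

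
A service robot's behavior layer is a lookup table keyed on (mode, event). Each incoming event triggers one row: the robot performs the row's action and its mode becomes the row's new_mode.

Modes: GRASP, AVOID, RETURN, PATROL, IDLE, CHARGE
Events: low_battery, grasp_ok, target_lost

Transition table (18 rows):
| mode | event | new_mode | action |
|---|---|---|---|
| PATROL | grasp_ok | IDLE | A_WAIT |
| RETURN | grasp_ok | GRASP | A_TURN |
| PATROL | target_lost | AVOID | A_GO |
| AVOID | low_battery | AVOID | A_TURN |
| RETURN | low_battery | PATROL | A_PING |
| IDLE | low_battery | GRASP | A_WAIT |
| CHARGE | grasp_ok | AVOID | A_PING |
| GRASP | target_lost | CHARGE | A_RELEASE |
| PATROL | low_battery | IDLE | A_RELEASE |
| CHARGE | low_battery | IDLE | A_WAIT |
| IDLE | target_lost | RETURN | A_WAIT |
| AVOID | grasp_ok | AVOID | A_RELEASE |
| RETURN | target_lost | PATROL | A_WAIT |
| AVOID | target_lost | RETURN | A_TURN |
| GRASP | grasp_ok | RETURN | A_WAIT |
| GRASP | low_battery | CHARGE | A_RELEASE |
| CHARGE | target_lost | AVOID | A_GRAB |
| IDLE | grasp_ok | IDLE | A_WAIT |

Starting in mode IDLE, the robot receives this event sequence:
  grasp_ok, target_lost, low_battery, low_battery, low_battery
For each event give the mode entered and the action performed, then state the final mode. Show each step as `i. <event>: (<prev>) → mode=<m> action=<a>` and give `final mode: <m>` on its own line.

final mode: GRASP

1. grasp_ok: (IDLE) → mode=IDLE action=A_WAIT
2. target_lost: (IDLE) → mode=RETURN action=A_WAIT
3. low_battery: (RETURN) → mode=PATROL action=A_PING
4. low_battery: (PATROL) → mode=IDLE action=A_RELEASE
5. low_battery: (IDLE) → mode=GRASP action=A_WAIT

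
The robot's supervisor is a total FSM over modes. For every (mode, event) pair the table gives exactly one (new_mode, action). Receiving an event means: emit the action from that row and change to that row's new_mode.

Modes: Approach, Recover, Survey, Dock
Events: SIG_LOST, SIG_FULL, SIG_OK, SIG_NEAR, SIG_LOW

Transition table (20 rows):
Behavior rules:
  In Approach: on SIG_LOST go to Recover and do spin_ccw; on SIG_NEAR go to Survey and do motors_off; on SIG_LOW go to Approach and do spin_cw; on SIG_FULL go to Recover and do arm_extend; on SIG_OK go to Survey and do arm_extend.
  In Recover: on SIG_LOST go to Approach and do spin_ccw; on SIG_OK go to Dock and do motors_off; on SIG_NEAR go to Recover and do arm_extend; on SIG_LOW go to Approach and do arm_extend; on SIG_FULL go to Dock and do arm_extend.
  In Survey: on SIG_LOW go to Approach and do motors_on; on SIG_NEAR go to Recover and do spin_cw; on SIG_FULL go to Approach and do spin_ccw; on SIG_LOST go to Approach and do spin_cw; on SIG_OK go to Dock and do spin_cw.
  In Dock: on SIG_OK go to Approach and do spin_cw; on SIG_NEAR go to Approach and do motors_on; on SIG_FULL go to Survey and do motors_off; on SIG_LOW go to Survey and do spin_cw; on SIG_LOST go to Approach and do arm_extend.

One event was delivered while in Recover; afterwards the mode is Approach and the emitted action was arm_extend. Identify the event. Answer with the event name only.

try SIG_LOST: (Recover, SIG_LOST) → (Approach, spin_ccw)
try SIG_FULL: (Recover, SIG_FULL) → (Dock, arm_extend)
try SIG_OK: (Recover, SIG_OK) → (Dock, motors_off)
try SIG_NEAR: (Recover, SIG_NEAR) → (Recover, arm_extend)
try SIG_LOW: (Recover, SIG_LOW) → (Approach, arm_extend)  ← matches

SIG_LOW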